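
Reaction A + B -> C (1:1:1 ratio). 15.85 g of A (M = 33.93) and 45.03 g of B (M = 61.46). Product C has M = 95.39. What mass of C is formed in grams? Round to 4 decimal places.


Find moles of each reactant; the smaller value is the limiting reagent in a 1:1:1 reaction, so moles_C equals moles of the limiter.
n_A = mass_A / M_A = 15.85 / 33.93 = 0.467138 mol
n_B = mass_B / M_B = 45.03 / 61.46 = 0.732672 mol
Limiting reagent: A (smaller), n_limiting = 0.467138 mol
mass_C = n_limiting * M_C = 0.467138 * 95.39
mass_C = 44.56029382 g, rounded to 4 dp:

44.5603 g


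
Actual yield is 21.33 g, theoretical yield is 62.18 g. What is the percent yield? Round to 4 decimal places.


% yield = 100 * actual / theoretical
% yield = 100 * 21.33 / 62.18
% yield = 34.30363461 %, rounded to 4 dp:

34.3036 %


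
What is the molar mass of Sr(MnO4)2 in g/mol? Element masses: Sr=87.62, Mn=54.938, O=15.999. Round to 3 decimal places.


M = sum(count * atomic_mass) over atoms.
M = 1*87.62 + 2*54.938 + 8*15.999
M = 87.62 + 109.876 + 127.992
M = 325.488 g/mol, rounded to 3 dp:

325.488 g/mol


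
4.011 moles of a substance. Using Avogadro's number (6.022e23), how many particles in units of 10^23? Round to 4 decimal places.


N = n * NA, then divide by 1e23 for the requested units.
N / 1e23 = n * 6.022
N / 1e23 = 4.011 * 6.022
N / 1e23 = 24.154242, rounded to 4 dp:

24.1542


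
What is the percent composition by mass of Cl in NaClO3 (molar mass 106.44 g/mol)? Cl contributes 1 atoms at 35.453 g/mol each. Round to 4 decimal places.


pct = 100 * (n_elem * M_elem) / M_total
mass_contribution = 1 * 35.453 = 35.453 g/mol
pct = 100 * 35.453 / 106.44
pct = 33.30796693 %, rounded to 4 dp:

33.3080 %


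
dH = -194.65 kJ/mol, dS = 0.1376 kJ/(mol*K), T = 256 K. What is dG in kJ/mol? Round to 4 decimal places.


Gibbs: dG = dH - T*dS (consistent units, dS already in kJ/(mol*K)).
T*dS = 256 * 0.1376 = 35.2256
dG = -194.65 - (35.2256)
dG = -229.8756 kJ/mol, rounded to 4 dp:

-229.8756 kJ/mol


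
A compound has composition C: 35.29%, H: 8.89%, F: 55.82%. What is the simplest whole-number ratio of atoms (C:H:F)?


Assume 100 g of compound, divide each mass% by atomic mass to get moles, then normalize by the smallest to get a raw atom ratio.
Moles per 100 g: C: 35.29/12.011 = 2.9381, H: 8.89/1.008 = 8.8194, F: 55.82/18.998 = 2.9382
Raw ratio (divide by min = 2.9381): C: 1.0, H: 3.002, F: 1.0
Multiply by 1 to clear fractions: C: 1.0 ~= 1, H: 3.002 ~= 3, F: 1.0 ~= 1
Reduce by GCD to get the simplest whole-number ratio:

1:3:1


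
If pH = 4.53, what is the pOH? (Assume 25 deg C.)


At 25 deg C, pH + pOH = 14.
pOH = 14 - pH = 14 - 4.53
pOH = 9.47:

9.47


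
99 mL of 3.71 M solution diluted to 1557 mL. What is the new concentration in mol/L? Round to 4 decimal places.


Dilution: M1*V1 = M2*V2, solve for M2.
M2 = M1*V1 / V2
M2 = 3.71 * 99 / 1557
M2 = 367.29 / 1557
M2 = 0.23589595 mol/L, rounded to 4 dp:

0.2359 mol/L


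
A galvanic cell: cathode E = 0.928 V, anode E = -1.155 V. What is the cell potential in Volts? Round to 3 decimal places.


Standard cell potential: E_cell = E_cathode - E_anode.
E_cell = 0.928 - (-1.155)
E_cell = 2.083 V, rounded to 3 dp:

2.083 V


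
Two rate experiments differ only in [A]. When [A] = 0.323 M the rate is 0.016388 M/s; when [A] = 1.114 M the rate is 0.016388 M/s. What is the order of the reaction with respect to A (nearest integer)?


Rate is proportional to [A]^n, so rate2/rate1 = ([A]2/[A]1)^n. Take logs to solve for n.
rate2/rate1 = 0.016388 / 0.016388 = 1.0
[A]2/[A]1 = 1.114 / 0.323 = 3.4489
n = ln(1.0) / ln(3.4489) = 0.0
Nearest integer order:

0


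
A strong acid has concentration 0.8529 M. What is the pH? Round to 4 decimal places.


A strong acid dissociates completely, so [H+] equals the given concentration.
pH = -log10([H+]) = -log10(0.8529)
pH = 0.06910189, rounded to 4 dp:

0.0691


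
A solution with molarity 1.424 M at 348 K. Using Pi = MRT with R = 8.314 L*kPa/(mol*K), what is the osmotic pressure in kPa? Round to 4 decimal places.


Osmotic pressure (van't Hoff): Pi = M*R*T.
RT = 8.314 * 348 = 2893.272
Pi = 1.424 * 2893.272
Pi = 4120.019328 kPa, rounded to 4 dp:

4120.0193 kPa


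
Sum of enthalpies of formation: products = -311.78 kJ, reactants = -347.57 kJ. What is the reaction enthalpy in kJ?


dH_rxn = sum(dH_f products) - sum(dH_f reactants)
dH_rxn = -311.78 - (-347.57)
dH_rxn = 35.79 kJ:

35.79 kJ


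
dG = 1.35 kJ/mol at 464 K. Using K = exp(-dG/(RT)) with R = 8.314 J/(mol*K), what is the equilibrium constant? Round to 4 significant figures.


dG is in kJ/mol; multiply by 1000 to match R in J/(mol*K).
RT = 8.314 * 464 = 3857.696 J/mol
exponent = -dG*1000 / (RT) = -(1.35*1000) / 3857.696 = -0.34994981
K = exp(-0.34994981)
K = 0.70472346, rounded to 4 significant figures:

0.7047


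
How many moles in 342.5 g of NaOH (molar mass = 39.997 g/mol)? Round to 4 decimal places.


n = mass / M
n = 342.5 / 39.997
n = 8.56314224 mol, rounded to 4 dp:

8.5631 mol


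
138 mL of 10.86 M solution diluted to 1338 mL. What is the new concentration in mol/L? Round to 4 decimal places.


Dilution: M1*V1 = M2*V2, solve for M2.
M2 = M1*V1 / V2
M2 = 10.86 * 138 / 1338
M2 = 1498.68 / 1338
M2 = 1.12008969 mol/L, rounded to 4 dp:

1.1201 mol/L


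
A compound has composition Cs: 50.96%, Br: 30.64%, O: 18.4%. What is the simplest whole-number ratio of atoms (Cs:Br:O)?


Assume 100 g of compound, divide each mass% by atomic mass to get moles, then normalize by the smallest to get a raw atom ratio.
Moles per 100 g: Cs: 50.96/132.905 = 0.3834, Br: 30.64/79.904 = 0.3835, O: 18.4/15.999 = 1.1501
Raw ratio (divide by min = 0.3834): Cs: 1.0, Br: 1.0, O: 2.999
Multiply by 1 to clear fractions: Cs: 1.0 ~= 1, Br: 1.0 ~= 1, O: 2.999 ~= 3
Reduce by GCD to get the simplest whole-number ratio:

1:1:3


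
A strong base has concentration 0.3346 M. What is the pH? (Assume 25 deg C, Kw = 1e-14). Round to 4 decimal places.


A strong base dissociates completely, so [OH-] equals the given concentration.
pOH = -log10([OH-]) = -log10(0.3346) = 0.475474
pH = 14 - pOH = 14 - 0.475474
pH = 13.524526, rounded to 4 dp:

13.5245


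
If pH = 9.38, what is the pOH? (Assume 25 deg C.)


At 25 deg C, pH + pOH = 14.
pOH = 14 - pH = 14 - 9.38
pOH = 4.62:

4.62


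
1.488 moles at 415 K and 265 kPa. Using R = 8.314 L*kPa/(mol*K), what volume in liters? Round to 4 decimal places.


PV = nRT, solve for V = nRT / P.
nRT = 1.488 * 8.314 * 415 = 5134.0613
V = 5134.0613 / 265
V = 19.37381623 L, rounded to 4 dp:

19.3738 L


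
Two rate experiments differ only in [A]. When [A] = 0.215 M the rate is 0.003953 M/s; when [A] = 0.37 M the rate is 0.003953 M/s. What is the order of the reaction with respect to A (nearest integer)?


Rate is proportional to [A]^n, so rate2/rate1 = ([A]2/[A]1)^n. Take logs to solve for n.
rate2/rate1 = 0.003953 / 0.003953 = 1.0
[A]2/[A]1 = 0.37 / 0.215 = 1.7209
n = ln(1.0) / ln(1.7209) = 0.0
Nearest integer order:

0


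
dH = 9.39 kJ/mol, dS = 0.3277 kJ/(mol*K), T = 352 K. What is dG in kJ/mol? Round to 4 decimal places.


Gibbs: dG = dH - T*dS (consistent units, dS already in kJ/(mol*K)).
T*dS = 352 * 0.3277 = 115.3504
dG = 9.39 - (115.3504)
dG = -105.9604 kJ/mol, rounded to 4 dp:

-105.9604 kJ/mol


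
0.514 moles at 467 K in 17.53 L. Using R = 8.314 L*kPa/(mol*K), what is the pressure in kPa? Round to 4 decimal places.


PV = nRT, solve for P = nRT / V.
nRT = 0.514 * 8.314 * 467 = 1995.6759
P = 1995.6759 / 17.53
P = 113.84346264 kPa, rounded to 4 dp:

113.8435 kPa


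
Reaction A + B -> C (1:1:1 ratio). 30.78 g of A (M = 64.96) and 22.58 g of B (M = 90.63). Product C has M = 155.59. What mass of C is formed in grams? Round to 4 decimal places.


Find moles of each reactant; the smaller value is the limiting reagent in a 1:1:1 reaction, so moles_C equals moles of the limiter.
n_A = mass_A / M_A = 30.78 / 64.96 = 0.47383 mol
n_B = mass_B / M_B = 22.58 / 90.63 = 0.249145 mol
Limiting reagent: B (smaller), n_limiting = 0.249145 mol
mass_C = n_limiting * M_C = 0.249145 * 155.59
mass_C = 38.76447055 g, rounded to 4 dp:

38.7645 g


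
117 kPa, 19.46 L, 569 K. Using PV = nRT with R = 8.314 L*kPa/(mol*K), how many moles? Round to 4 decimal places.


PV = nRT, solve for n = PV / (RT).
PV = 117 * 19.46 = 2276.82
RT = 8.314 * 569 = 4730.666
n = 2276.82 / 4730.666
n = 0.48128953 mol, rounded to 4 dp:

0.4813 mol


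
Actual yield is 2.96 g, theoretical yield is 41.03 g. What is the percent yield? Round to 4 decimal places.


% yield = 100 * actual / theoretical
% yield = 100 * 2.96 / 41.03
% yield = 7.21423349 %, rounded to 4 dp:

7.2142 %


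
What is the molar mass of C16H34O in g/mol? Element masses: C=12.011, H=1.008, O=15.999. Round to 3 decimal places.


M = sum(count * atomic_mass) over atoms.
M = 16*12.011 + 34*1.008 + 1*15.999
M = 192.176 + 34.272 + 15.999
M = 242.447 g/mol, rounded to 3 dp:

242.447 g/mol


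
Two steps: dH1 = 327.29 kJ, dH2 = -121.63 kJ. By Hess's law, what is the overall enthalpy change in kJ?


Hess's law: enthalpy is a state function, so add the step enthalpies.
dH_total = dH1 + dH2 = 327.29 + (-121.63)
dH_total = 205.66 kJ:

205.66 kJ


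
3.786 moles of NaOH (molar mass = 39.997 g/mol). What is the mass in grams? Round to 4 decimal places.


mass = n * M
mass = 3.786 * 39.997
mass = 151.428642 g, rounded to 4 dp:

151.4286 g


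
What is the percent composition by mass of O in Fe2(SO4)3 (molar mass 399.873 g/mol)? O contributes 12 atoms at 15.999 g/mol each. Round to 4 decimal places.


pct = 100 * (n_elem * M_elem) / M_total
mass_contribution = 12 * 15.999 = 191.988 g/mol
pct = 100 * 191.988 / 399.873
pct = 48.01224389 %, rounded to 4 dp:

48.0122 %


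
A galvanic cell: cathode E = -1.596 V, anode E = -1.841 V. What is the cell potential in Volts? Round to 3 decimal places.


Standard cell potential: E_cell = E_cathode - E_anode.
E_cell = -1.596 - (-1.841)
E_cell = 0.245 V, rounded to 3 dp:

0.245 V


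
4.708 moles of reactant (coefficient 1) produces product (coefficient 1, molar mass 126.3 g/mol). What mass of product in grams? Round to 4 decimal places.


Use the coefficient ratio to convert reactant moles to product moles, then multiply by the product's molar mass.
moles_P = moles_R * (coeff_P / coeff_R) = 4.708 * (1/1) = 4.708
mass_P = moles_P * M_P = 4.708 * 126.3
mass_P = 594.6204 g, rounded to 4 dp:

594.6204 g


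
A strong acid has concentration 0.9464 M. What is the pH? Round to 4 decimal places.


A strong acid dissociates completely, so [H+] equals the given concentration.
pH = -log10([H+]) = -log10(0.9464)
pH = 0.02392527, rounded to 4 dp:

0.0239


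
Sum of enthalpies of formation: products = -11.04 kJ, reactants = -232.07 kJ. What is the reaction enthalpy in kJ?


dH_rxn = sum(dH_f products) - sum(dH_f reactants)
dH_rxn = -11.04 - (-232.07)
dH_rxn = 221.03 kJ:

221.03 kJ


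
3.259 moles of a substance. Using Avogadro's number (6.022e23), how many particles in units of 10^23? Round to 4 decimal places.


N = n * NA, then divide by 1e23 for the requested units.
N / 1e23 = n * 6.022
N / 1e23 = 3.259 * 6.022
N / 1e23 = 19.625698, rounded to 4 dp:

19.6257


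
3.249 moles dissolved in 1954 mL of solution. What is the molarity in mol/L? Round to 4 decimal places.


Convert volume to liters: V_L = V_mL / 1000.
V_L = 1954 / 1000 = 1.954 L
M = n / V_L = 3.249 / 1.954
M = 1.66274309 mol/L, rounded to 4 dp:

1.6627 mol/L


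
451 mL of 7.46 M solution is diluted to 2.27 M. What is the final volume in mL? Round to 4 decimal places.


Dilution: M1*V1 = M2*V2, solve for V2.
V2 = M1*V1 / M2
V2 = 7.46 * 451 / 2.27
V2 = 3364.46 / 2.27
V2 = 1482.14096916 mL, rounded to 4 dp:

1482.1410 mL


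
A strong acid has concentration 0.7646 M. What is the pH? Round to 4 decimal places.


A strong acid dissociates completely, so [H+] equals the given concentration.
pH = -log10([H+]) = -log10(0.7646)
pH = 0.11656571, rounded to 4 dp:

0.1166


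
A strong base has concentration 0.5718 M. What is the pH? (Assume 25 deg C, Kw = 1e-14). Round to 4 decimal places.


A strong base dissociates completely, so [OH-] equals the given concentration.
pOH = -log10([OH-]) = -log10(0.5718) = 0.242756
pH = 14 - pOH = 14 - 0.242756
pH = 13.757244, rounded to 4 dp:

13.7572


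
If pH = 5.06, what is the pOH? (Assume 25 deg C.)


At 25 deg C, pH + pOH = 14.
pOH = 14 - pH = 14 - 5.06
pOH = 8.94:

8.94


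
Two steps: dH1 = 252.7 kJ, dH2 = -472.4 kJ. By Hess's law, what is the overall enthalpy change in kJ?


Hess's law: enthalpy is a state function, so add the step enthalpies.
dH_total = dH1 + dH2 = 252.7 + (-472.4)
dH_total = -219.7 kJ:

-219.70 kJ


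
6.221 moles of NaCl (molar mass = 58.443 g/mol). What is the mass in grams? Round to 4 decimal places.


mass = n * M
mass = 6.221 * 58.443
mass = 363.573903 g, rounded to 4 dp:

363.5739 g


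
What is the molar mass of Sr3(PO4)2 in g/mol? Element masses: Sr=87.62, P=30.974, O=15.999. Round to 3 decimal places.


M = sum(count * atomic_mass) over atoms.
M = 3*87.62 + 2*30.974 + 8*15.999
M = 262.86 + 61.948 + 127.992
M = 452.8 g/mol, rounded to 3 dp:

452.800 g/mol


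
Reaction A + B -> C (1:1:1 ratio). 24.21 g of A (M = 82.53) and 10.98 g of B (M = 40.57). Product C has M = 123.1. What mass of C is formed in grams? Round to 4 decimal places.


Find moles of each reactant; the smaller value is the limiting reagent in a 1:1:1 reaction, so moles_C equals moles of the limiter.
n_A = mass_A / M_A = 24.21 / 82.53 = 0.293348 mol
n_B = mass_B / M_B = 10.98 / 40.57 = 0.270643 mol
Limiting reagent: B (smaller), n_limiting = 0.270643 mol
mass_C = n_limiting * M_C = 0.270643 * 123.1
mass_C = 33.3161533 g, rounded to 4 dp:

33.3162 g


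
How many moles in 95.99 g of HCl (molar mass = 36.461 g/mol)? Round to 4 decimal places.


n = mass / M
n = 95.99 / 36.461
n = 2.63267601 mol, rounded to 4 dp:

2.6327 mol


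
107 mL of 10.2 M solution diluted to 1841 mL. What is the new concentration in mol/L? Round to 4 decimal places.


Dilution: M1*V1 = M2*V2, solve for M2.
M2 = M1*V1 / V2
M2 = 10.2 * 107 / 1841
M2 = 1091.4 / 1841
M2 = 0.59282998 mol/L, rounded to 4 dp:

0.5928 mol/L


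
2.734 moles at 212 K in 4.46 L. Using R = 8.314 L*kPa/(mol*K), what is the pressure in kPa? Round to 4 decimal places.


PV = nRT, solve for P = nRT / V.
nRT = 2.734 * 8.314 * 212 = 4818.8609
P = 4818.8609 / 4.46
P = 1080.4620852 kPa, rounded to 4 dp:

1080.4621 kPa


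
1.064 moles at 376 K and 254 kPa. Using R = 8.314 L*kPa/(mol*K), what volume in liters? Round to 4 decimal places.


PV = nRT, solve for V = nRT / P.
nRT = 1.064 * 8.314 * 376 = 3326.1321
V = 3326.1321 / 254
V = 13.09500827 L, rounded to 4 dp:

13.0950 L


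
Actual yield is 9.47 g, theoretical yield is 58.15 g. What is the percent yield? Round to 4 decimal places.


% yield = 100 * actual / theoretical
% yield = 100 * 9.47 / 58.15
% yield = 16.28546862 %, rounded to 4 dp:

16.2855 %


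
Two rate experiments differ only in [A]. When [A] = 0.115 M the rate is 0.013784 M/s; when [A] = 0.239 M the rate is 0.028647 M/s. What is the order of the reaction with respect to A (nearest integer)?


Rate is proportional to [A]^n, so rate2/rate1 = ([A]2/[A]1)^n. Take logs to solve for n.
rate2/rate1 = 0.028647 / 0.013784 = 2.0783
[A]2/[A]1 = 0.239 / 0.115 = 2.0783
n = ln(2.0783) / ln(2.0783) = 1.0
Nearest integer order:

1


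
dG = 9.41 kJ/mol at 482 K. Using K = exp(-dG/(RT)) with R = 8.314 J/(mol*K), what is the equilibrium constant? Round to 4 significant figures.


dG is in kJ/mol; multiply by 1000 to match R in J/(mol*K).
RT = 8.314 * 482 = 4007.348 J/mol
exponent = -dG*1000 / (RT) = -(9.41*1000) / 4007.348 = -2.34818638
K = exp(-2.34818638)
K = 0.095542283, rounded to 4 significant figures:

0.09554


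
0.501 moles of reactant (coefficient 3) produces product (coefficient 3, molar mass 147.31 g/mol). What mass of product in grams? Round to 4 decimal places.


Use the coefficient ratio to convert reactant moles to product moles, then multiply by the product's molar mass.
moles_P = moles_R * (coeff_P / coeff_R) = 0.501 * (3/3) = 0.501
mass_P = moles_P * M_P = 0.501 * 147.31
mass_P = 73.80231 g, rounded to 4 dp:

73.8023 g


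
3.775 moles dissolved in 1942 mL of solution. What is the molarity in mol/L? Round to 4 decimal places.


Convert volume to liters: V_L = V_mL / 1000.
V_L = 1942 / 1000 = 1.942 L
M = n / V_L = 3.775 / 1.942
M = 1.9438723 mol/L, rounded to 4 dp:

1.9439 mol/L


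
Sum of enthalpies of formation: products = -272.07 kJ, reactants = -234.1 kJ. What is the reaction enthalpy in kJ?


dH_rxn = sum(dH_f products) - sum(dH_f reactants)
dH_rxn = -272.07 - (-234.1)
dH_rxn = -37.97 kJ:

-37.97 kJ


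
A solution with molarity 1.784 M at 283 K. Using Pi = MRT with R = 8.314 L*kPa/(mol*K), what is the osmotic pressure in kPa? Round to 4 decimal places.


Osmotic pressure (van't Hoff): Pi = M*R*T.
RT = 8.314 * 283 = 2352.862
Pi = 1.784 * 2352.862
Pi = 4197.505808 kPa, rounded to 4 dp:

4197.5058 kPa


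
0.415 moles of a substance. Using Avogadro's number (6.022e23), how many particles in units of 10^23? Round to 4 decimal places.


N = n * NA, then divide by 1e23 for the requested units.
N / 1e23 = n * 6.022
N / 1e23 = 0.415 * 6.022
N / 1e23 = 2.49913, rounded to 4 dp:

2.4991


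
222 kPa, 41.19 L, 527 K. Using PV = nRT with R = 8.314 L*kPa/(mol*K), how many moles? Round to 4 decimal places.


PV = nRT, solve for n = PV / (RT).
PV = 222 * 41.19 = 9144.18
RT = 8.314 * 527 = 4381.478
n = 9144.18 / 4381.478
n = 2.08700808 mol, rounded to 4 dp:

2.0870 mol


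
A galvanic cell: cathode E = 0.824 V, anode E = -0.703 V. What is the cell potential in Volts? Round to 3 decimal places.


Standard cell potential: E_cell = E_cathode - E_anode.
E_cell = 0.824 - (-0.703)
E_cell = 1.527 V, rounded to 3 dp:

1.527 V


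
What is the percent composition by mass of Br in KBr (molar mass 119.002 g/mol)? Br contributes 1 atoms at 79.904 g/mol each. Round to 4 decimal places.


pct = 100 * (n_elem * M_elem) / M_total
mass_contribution = 1 * 79.904 = 79.904 g/mol
pct = 100 * 79.904 / 119.002
pct = 67.14509 %, rounded to 4 dp:

67.1451 %


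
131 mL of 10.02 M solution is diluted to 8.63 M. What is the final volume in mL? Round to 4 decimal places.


Dilution: M1*V1 = M2*V2, solve for V2.
V2 = M1*V1 / M2
V2 = 10.02 * 131 / 8.63
V2 = 1312.62 / 8.63
V2 = 152.09965238 mL, rounded to 4 dp:

152.0997 mL


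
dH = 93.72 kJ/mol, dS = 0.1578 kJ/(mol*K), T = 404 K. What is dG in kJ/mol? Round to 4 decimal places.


Gibbs: dG = dH - T*dS (consistent units, dS already in kJ/(mol*K)).
T*dS = 404 * 0.1578 = 63.7512
dG = 93.72 - (63.7512)
dG = 29.9688 kJ/mol, rounded to 4 dp:

29.9688 kJ/mol


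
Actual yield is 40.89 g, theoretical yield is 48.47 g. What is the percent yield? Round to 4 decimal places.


% yield = 100 * actual / theoretical
% yield = 100 * 40.89 / 48.47
% yield = 84.3614607 %, rounded to 4 dp:

84.3615 %


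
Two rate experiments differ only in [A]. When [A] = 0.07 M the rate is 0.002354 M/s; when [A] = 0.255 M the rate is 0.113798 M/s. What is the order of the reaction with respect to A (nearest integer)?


Rate is proportional to [A]^n, so rate2/rate1 = ([A]2/[A]1)^n. Take logs to solve for n.
rate2/rate1 = 0.113798 / 0.002354 = 48.3424
[A]2/[A]1 = 0.255 / 0.07 = 3.6429
n = ln(48.3424) / ln(3.6429) = 3.0
Nearest integer order:

3


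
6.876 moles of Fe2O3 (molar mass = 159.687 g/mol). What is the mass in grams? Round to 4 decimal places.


mass = n * M
mass = 6.876 * 159.687
mass = 1098.007812 g, rounded to 4 dp:

1098.0078 g


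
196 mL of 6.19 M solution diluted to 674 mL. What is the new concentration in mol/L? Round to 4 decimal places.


Dilution: M1*V1 = M2*V2, solve for M2.
M2 = M1*V1 / V2
M2 = 6.19 * 196 / 674
M2 = 1213.24 / 674
M2 = 1.80005935 mol/L, rounded to 4 dp:

1.8001 mol/L


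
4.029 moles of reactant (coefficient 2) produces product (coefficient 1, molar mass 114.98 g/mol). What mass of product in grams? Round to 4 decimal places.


Use the coefficient ratio to convert reactant moles to product moles, then multiply by the product's molar mass.
moles_P = moles_R * (coeff_P / coeff_R) = 4.029 * (1/2) = 2.0145
mass_P = moles_P * M_P = 2.0145 * 114.98
mass_P = 231.62721 g, rounded to 4 dp:

231.6272 g


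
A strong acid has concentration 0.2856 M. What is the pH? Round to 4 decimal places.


A strong acid dissociates completely, so [H+] equals the given concentration.
pH = -log10([H+]) = -log10(0.2856)
pH = 0.5442418, rounded to 4 dp:

0.5442


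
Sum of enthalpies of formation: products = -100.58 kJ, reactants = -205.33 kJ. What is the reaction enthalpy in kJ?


dH_rxn = sum(dH_f products) - sum(dH_f reactants)
dH_rxn = -100.58 - (-205.33)
dH_rxn = 104.75 kJ:

104.75 kJ


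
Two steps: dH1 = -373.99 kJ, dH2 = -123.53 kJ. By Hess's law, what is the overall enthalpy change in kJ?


Hess's law: enthalpy is a state function, so add the step enthalpies.
dH_total = dH1 + dH2 = -373.99 + (-123.53)
dH_total = -497.52 kJ:

-497.52 kJ


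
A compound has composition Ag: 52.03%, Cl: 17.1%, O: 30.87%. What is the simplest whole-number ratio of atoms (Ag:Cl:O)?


Assume 100 g of compound, divide each mass% by atomic mass to get moles, then normalize by the smallest to get a raw atom ratio.
Moles per 100 g: Ag: 52.03/107.868 = 0.4823, Cl: 17.1/35.453 = 0.4823, O: 30.87/15.999 = 1.9295
Raw ratio (divide by min = 0.4823): Ag: 1.0, Cl: 1.0, O: 4.0
Multiply by 1 to clear fractions: Ag: 1.0 ~= 1, Cl: 1.0 ~= 1, O: 4.0 ~= 4
Reduce by GCD to get the simplest whole-number ratio:

1:1:4


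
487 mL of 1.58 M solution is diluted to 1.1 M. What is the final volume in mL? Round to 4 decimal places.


Dilution: M1*V1 = M2*V2, solve for V2.
V2 = M1*V1 / M2
V2 = 1.58 * 487 / 1.1
V2 = 769.46 / 1.1
V2 = 699.50909091 mL, rounded to 4 dp:

699.5091 mL


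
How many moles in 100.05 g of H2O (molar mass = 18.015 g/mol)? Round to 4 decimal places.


n = mass / M
n = 100.05 / 18.015
n = 5.55370525 mol, rounded to 4 dp:

5.5537 mol


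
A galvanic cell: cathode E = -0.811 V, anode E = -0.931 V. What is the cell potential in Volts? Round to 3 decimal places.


Standard cell potential: E_cell = E_cathode - E_anode.
E_cell = -0.811 - (-0.931)
E_cell = 0.12 V, rounded to 3 dp:

0.120 V


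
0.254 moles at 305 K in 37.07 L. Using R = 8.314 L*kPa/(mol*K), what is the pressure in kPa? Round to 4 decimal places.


PV = nRT, solve for P = nRT / V.
nRT = 0.254 * 8.314 * 305 = 644.0856
P = 644.0856 / 37.07
P = 17.37484759 kPa, rounded to 4 dp:

17.3748 kPa


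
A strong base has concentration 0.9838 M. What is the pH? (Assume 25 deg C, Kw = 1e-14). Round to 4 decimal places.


A strong base dissociates completely, so [OH-] equals the given concentration.
pOH = -log10([OH-]) = -log10(0.9838) = 0.007093
pH = 14 - pOH = 14 - 0.007093
pH = 13.992907, rounded to 4 dp:

13.9929


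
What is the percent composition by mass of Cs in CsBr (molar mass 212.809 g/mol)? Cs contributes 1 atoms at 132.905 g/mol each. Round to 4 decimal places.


pct = 100 * (n_elem * M_elem) / M_total
mass_contribution = 1 * 132.905 = 132.905 g/mol
pct = 100 * 132.905 / 212.809
pct = 62.45271582 %, rounded to 4 dp:

62.4527 %


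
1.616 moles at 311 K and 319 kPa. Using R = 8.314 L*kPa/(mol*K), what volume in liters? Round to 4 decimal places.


PV = nRT, solve for V = nRT / P.
nRT = 1.616 * 8.314 * 311 = 4178.4169
V = 4178.4169 / 319
V = 13.09848558 L, rounded to 4 dp:

13.0985 L


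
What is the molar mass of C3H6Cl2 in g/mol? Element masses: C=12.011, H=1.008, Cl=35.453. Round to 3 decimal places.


M = sum(count * atomic_mass) over atoms.
M = 3*12.011 + 6*1.008 + 2*35.453
M = 36.033 + 6.048 + 70.906
M = 112.987 g/mol, rounded to 3 dp:

112.987 g/mol


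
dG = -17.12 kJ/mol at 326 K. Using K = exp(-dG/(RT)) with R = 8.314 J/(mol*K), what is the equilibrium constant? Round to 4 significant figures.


dG is in kJ/mol; multiply by 1000 to match R in J/(mol*K).
RT = 8.314 * 326 = 2710.364 J/mol
exponent = -dG*1000 / (RT) = -(-17.12*1000) / 2710.364 = 6.31649476
K = exp(6.31649476)
K = 553.62898, rounded to 4 significant figures:

553.6


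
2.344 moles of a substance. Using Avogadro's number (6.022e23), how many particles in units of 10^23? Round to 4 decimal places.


N = n * NA, then divide by 1e23 for the requested units.
N / 1e23 = n * 6.022
N / 1e23 = 2.344 * 6.022
N / 1e23 = 14.115568, rounded to 4 dp:

14.1156


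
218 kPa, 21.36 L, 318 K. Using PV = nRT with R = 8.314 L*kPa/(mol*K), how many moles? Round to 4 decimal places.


PV = nRT, solve for n = PV / (RT).
PV = 218 * 21.36 = 4656.48
RT = 8.314 * 318 = 2643.852
n = 4656.48 / 2643.852
n = 1.76124836 mol, rounded to 4 dp:

1.7612 mol


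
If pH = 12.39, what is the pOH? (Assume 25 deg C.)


At 25 deg C, pH + pOH = 14.
pOH = 14 - pH = 14 - 12.39
pOH = 1.61:

1.61


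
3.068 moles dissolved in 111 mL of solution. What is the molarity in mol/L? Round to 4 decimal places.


Convert volume to liters: V_L = V_mL / 1000.
V_L = 111 / 1000 = 0.111 L
M = n / V_L = 3.068 / 0.111
M = 27.63963964 mol/L, rounded to 4 dp:

27.6396 mol/L


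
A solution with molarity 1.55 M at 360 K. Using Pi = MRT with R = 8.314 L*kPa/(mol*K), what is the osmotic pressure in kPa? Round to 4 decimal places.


Osmotic pressure (van't Hoff): Pi = M*R*T.
RT = 8.314 * 360 = 2993.04
Pi = 1.55 * 2993.04
Pi = 4639.212 kPa, rounded to 4 dp:

4639.2120 kPa


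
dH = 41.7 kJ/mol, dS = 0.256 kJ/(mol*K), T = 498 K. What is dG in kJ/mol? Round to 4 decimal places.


Gibbs: dG = dH - T*dS (consistent units, dS already in kJ/(mol*K)).
T*dS = 498 * 0.256 = 127.488
dG = 41.7 - (127.488)
dG = -85.788 kJ/mol, rounded to 4 dp:

-85.7880 kJ/mol


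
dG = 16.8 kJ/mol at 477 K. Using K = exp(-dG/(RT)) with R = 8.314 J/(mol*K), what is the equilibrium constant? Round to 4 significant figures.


dG is in kJ/mol; multiply by 1000 to match R in J/(mol*K).
RT = 8.314 * 477 = 3965.778 J/mol
exponent = -dG*1000 / (RT) = -(16.8*1000) / 3965.778 = -4.23624318
K = exp(-4.23624318)
K = 0.01446182, rounded to 4 significant figures:

0.01446


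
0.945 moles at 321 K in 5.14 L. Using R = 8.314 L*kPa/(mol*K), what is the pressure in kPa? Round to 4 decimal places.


PV = nRT, solve for P = nRT / V.
nRT = 0.945 * 8.314 * 321 = 2522.0103
P = 2522.0103 / 5.14
P = 490.66348249 kPa, rounded to 4 dp:

490.6635 kPa


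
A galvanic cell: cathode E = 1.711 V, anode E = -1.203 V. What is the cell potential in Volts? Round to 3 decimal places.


Standard cell potential: E_cell = E_cathode - E_anode.
E_cell = 1.711 - (-1.203)
E_cell = 2.914 V, rounded to 3 dp:

2.914 V


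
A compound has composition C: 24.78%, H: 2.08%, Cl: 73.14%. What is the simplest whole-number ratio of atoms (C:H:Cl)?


Assume 100 g of compound, divide each mass% by atomic mass to get moles, then normalize by the smallest to get a raw atom ratio.
Moles per 100 g: C: 24.78/12.011 = 2.0631, H: 2.08/1.008 = 2.0635, Cl: 73.14/35.453 = 2.063
Raw ratio (divide by min = 2.063): C: 1.0, H: 1.0, Cl: 1.0
Multiply by 1 to clear fractions: C: 1.0 ~= 1, H: 1.0 ~= 1, Cl: 1.0 ~= 1
Reduce by GCD to get the simplest whole-number ratio:

1:1:1


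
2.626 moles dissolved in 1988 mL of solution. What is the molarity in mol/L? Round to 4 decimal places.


Convert volume to liters: V_L = V_mL / 1000.
V_L = 1988 / 1000 = 1.988 L
M = n / V_L = 2.626 / 1.988
M = 1.32092555 mol/L, rounded to 4 dp:

1.3209 mol/L


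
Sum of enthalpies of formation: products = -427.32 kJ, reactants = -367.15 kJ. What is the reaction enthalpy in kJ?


dH_rxn = sum(dH_f products) - sum(dH_f reactants)
dH_rxn = -427.32 - (-367.15)
dH_rxn = -60.17 kJ:

-60.17 kJ


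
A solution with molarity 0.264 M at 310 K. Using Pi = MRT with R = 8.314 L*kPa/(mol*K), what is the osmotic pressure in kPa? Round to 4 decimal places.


Osmotic pressure (van't Hoff): Pi = M*R*T.
RT = 8.314 * 310 = 2577.34
Pi = 0.264 * 2577.34
Pi = 680.41776 kPa, rounded to 4 dp:

680.4178 kPa


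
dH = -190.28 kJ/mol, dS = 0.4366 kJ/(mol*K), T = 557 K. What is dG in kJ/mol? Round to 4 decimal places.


Gibbs: dG = dH - T*dS (consistent units, dS already in kJ/(mol*K)).
T*dS = 557 * 0.4366 = 243.1862
dG = -190.28 - (243.1862)
dG = -433.4662 kJ/mol, rounded to 4 dp:

-433.4662 kJ/mol


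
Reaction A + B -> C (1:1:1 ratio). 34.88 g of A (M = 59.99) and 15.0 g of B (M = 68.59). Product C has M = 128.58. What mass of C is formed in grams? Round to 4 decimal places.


Find moles of each reactant; the smaller value is the limiting reagent in a 1:1:1 reaction, so moles_C equals moles of the limiter.
n_A = mass_A / M_A = 34.88 / 59.99 = 0.58143 mol
n_B = mass_B / M_B = 15.0 / 68.59 = 0.218691 mol
Limiting reagent: B (smaller), n_limiting = 0.218691 mol
mass_C = n_limiting * M_C = 0.218691 * 128.58
mass_C = 28.11928878 g, rounded to 4 dp:

28.1193 g


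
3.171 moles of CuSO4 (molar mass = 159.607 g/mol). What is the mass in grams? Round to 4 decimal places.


mass = n * M
mass = 3.171 * 159.607
mass = 506.113797 g, rounded to 4 dp:

506.1138 g


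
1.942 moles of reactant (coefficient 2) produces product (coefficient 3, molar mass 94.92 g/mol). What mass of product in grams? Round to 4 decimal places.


Use the coefficient ratio to convert reactant moles to product moles, then multiply by the product's molar mass.
moles_P = moles_R * (coeff_P / coeff_R) = 1.942 * (3/2) = 2.913
mass_P = moles_P * M_P = 2.913 * 94.92
mass_P = 276.50196 g, rounded to 4 dp:

276.5020 g


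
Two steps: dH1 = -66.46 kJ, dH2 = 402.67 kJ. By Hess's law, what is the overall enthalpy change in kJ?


Hess's law: enthalpy is a state function, so add the step enthalpies.
dH_total = dH1 + dH2 = -66.46 + (402.67)
dH_total = 336.21 kJ:

336.21 kJ


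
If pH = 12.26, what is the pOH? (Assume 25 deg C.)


At 25 deg C, pH + pOH = 14.
pOH = 14 - pH = 14 - 12.26
pOH = 1.74:

1.74


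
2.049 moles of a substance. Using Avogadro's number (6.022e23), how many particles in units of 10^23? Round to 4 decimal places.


N = n * NA, then divide by 1e23 for the requested units.
N / 1e23 = n * 6.022
N / 1e23 = 2.049 * 6.022
N / 1e23 = 12.339078, rounded to 4 dp:

12.3391


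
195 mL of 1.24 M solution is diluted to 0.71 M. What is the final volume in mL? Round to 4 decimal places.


Dilution: M1*V1 = M2*V2, solve for V2.
V2 = M1*V1 / M2
V2 = 1.24 * 195 / 0.71
V2 = 241.8 / 0.71
V2 = 340.56338028 mL, rounded to 4 dp:

340.5634 mL


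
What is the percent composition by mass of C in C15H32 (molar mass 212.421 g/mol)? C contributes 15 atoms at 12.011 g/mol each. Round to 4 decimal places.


pct = 100 * (n_elem * M_elem) / M_total
mass_contribution = 15 * 12.011 = 180.165 g/mol
pct = 100 * 180.165 / 212.421
pct = 84.81506066 %, rounded to 4 dp:

84.8151 %


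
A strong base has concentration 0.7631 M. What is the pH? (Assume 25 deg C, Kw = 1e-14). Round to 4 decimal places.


A strong base dissociates completely, so [OH-] equals the given concentration.
pOH = -log10([OH-]) = -log10(0.7631) = 0.117419
pH = 14 - pOH = 14 - 0.117419
pH = 13.882581, rounded to 4 dp:

13.8826


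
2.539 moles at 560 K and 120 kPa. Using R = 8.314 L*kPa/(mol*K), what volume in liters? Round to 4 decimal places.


PV = nRT, solve for V = nRT / P.
nRT = 2.539 * 8.314 * 560 = 11821.1778
V = 11821.1778 / 120
V = 98.509815 L, rounded to 4 dp:

98.5098 L


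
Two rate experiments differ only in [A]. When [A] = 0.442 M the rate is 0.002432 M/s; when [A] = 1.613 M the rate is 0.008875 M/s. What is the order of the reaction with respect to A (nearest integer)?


Rate is proportional to [A]^n, so rate2/rate1 = ([A]2/[A]1)^n. Take logs to solve for n.
rate2/rate1 = 0.008875 / 0.002432 = 3.6493
[A]2/[A]1 = 1.613 / 0.442 = 3.6493
n = ln(3.6493) / ln(3.6493) = 1.0
Nearest integer order:

1


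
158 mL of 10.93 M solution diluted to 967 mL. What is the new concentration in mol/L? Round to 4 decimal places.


Dilution: M1*V1 = M2*V2, solve for M2.
M2 = M1*V1 / V2
M2 = 10.93 * 158 / 967
M2 = 1726.94 / 967
M2 = 1.78587384 mol/L, rounded to 4 dp:

1.7859 mol/L


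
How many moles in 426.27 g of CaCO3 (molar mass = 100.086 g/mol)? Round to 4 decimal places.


n = mass / M
n = 426.27 / 100.086
n = 4.25903723 mol, rounded to 4 dp:

4.2590 mol


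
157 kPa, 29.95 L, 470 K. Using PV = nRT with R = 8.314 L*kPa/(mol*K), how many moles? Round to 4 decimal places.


PV = nRT, solve for n = PV / (RT).
PV = 157 * 29.95 = 4702.15
RT = 8.314 * 470 = 3907.58
n = 4702.15 / 3907.58
n = 1.20334069 mol, rounded to 4 dp:

1.2033 mol


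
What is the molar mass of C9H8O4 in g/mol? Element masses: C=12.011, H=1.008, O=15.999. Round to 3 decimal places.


M = sum(count * atomic_mass) over atoms.
M = 9*12.011 + 8*1.008 + 4*15.999
M = 108.099 + 8.064 + 63.996
M = 180.159 g/mol, rounded to 3 dp:

180.159 g/mol


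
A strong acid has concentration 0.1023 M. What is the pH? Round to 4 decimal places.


A strong acid dissociates completely, so [H+] equals the given concentration.
pH = -log10([H+]) = -log10(0.1023)
pH = 0.99012437, rounded to 4 dp:

0.9901


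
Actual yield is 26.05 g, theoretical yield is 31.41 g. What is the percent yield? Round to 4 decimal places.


% yield = 100 * actual / theoretical
% yield = 100 * 26.05 / 31.41
% yield = 82.9353709 %, rounded to 4 dp:

82.9354 %


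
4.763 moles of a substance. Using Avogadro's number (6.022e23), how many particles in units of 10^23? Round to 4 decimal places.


N = n * NA, then divide by 1e23 for the requested units.
N / 1e23 = n * 6.022
N / 1e23 = 4.763 * 6.022
N / 1e23 = 28.682786, rounded to 4 dp:

28.6828


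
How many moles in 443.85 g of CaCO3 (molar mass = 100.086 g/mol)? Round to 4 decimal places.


n = mass / M
n = 443.85 / 100.086
n = 4.43468617 mol, rounded to 4 dp:

4.4347 mol


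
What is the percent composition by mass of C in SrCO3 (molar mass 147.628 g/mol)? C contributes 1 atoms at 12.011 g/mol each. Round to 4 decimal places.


pct = 100 * (n_elem * M_elem) / M_total
mass_contribution = 1 * 12.011 = 12.011 g/mol
pct = 100 * 12.011 / 147.628
pct = 8.13599046 %, rounded to 4 dp:

8.1360 %


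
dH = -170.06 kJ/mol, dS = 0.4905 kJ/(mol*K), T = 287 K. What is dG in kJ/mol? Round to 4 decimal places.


Gibbs: dG = dH - T*dS (consistent units, dS already in kJ/(mol*K)).
T*dS = 287 * 0.4905 = 140.7735
dG = -170.06 - (140.7735)
dG = -310.8335 kJ/mol, rounded to 4 dp:

-310.8335 kJ/mol


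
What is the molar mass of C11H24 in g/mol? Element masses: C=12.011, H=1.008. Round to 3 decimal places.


M = sum(count * atomic_mass) over atoms.
M = 11*12.011 + 24*1.008
M = 132.121 + 24.192
M = 156.313 g/mol, rounded to 3 dp:

156.313 g/mol


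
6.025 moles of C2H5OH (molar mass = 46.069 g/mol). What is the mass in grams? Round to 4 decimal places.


mass = n * M
mass = 6.025 * 46.069
mass = 277.565725 g, rounded to 4 dp:

277.5657 g


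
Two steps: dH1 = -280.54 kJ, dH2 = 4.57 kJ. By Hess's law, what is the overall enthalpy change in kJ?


Hess's law: enthalpy is a state function, so add the step enthalpies.
dH_total = dH1 + dH2 = -280.54 + (4.57)
dH_total = -275.97 kJ:

-275.97 kJ


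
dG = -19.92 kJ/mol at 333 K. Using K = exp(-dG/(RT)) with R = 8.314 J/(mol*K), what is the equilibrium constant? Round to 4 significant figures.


dG is in kJ/mol; multiply by 1000 to match R in J/(mol*K).
RT = 8.314 * 333 = 2768.562 J/mol
exponent = -dG*1000 / (RT) = -(-19.92*1000) / 2768.562 = 7.19507094
K = exp(7.19507094)
K = 1332.8449, rounded to 4 significant figures:

1333


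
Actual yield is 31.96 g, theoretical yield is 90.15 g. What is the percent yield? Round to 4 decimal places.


% yield = 100 * actual / theoretical
% yield = 100 * 31.96 / 90.15
% yield = 35.4520244 %, rounded to 4 dp:

35.4520 %


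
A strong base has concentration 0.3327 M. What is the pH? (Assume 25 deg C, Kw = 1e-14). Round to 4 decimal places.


A strong base dissociates completely, so [OH-] equals the given concentration.
pOH = -log10([OH-]) = -log10(0.3327) = 0.477947
pH = 14 - pOH = 14 - 0.477947
pH = 13.522053, rounded to 4 dp:

13.5221


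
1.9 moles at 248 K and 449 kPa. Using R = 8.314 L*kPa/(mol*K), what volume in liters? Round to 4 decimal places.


PV = nRT, solve for V = nRT / P.
nRT = 1.9 * 8.314 * 248 = 3917.5568
V = 3917.5568 / 449
V = 8.72507082 L, rounded to 4 dp:

8.7251 L


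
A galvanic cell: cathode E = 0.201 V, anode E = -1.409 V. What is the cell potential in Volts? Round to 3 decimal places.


Standard cell potential: E_cell = E_cathode - E_anode.
E_cell = 0.201 - (-1.409)
E_cell = 1.61 V, rounded to 3 dp:

1.610 V


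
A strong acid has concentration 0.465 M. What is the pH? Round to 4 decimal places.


A strong acid dissociates completely, so [H+] equals the given concentration.
pH = -log10([H+]) = -log10(0.465)
pH = 0.33254705, rounded to 4 dp:

0.3325


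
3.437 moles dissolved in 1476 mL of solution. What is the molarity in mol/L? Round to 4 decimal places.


Convert volume to liters: V_L = V_mL / 1000.
V_L = 1476 / 1000 = 1.476 L
M = n / V_L = 3.437 / 1.476
M = 2.32859079 mol/L, rounded to 4 dp:

2.3286 mol/L


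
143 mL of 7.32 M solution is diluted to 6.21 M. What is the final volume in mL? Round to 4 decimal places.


Dilution: M1*V1 = M2*V2, solve for V2.
V2 = M1*V1 / M2
V2 = 7.32 * 143 / 6.21
V2 = 1046.76 / 6.21
V2 = 168.56038647 mL, rounded to 4 dp:

168.5604 mL


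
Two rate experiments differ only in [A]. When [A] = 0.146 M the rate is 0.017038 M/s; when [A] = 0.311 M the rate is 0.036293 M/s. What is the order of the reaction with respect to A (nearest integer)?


Rate is proportional to [A]^n, so rate2/rate1 = ([A]2/[A]1)^n. Take logs to solve for n.
rate2/rate1 = 0.036293 / 0.017038 = 2.1301
[A]2/[A]1 = 0.311 / 0.146 = 2.1301
n = ln(2.1301) / ln(2.1301) = 1.0
Nearest integer order:

1


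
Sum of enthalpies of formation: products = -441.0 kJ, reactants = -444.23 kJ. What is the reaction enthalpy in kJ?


dH_rxn = sum(dH_f products) - sum(dH_f reactants)
dH_rxn = -441.0 - (-444.23)
dH_rxn = 3.23 kJ:

3.23 kJ


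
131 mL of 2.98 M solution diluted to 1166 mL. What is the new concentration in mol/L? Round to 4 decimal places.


Dilution: M1*V1 = M2*V2, solve for M2.
M2 = M1*V1 / V2
M2 = 2.98 * 131 / 1166
M2 = 390.38 / 1166
M2 = 0.33480274 mol/L, rounded to 4 dp:

0.3348 mol/L


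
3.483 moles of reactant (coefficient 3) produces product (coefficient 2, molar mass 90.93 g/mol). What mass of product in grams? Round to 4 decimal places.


Use the coefficient ratio to convert reactant moles to product moles, then multiply by the product's molar mass.
moles_P = moles_R * (coeff_P / coeff_R) = 3.483 * (2/3) = 2.322
mass_P = moles_P * M_P = 2.322 * 90.93
mass_P = 211.13946 g, rounded to 4 dp:

211.1395 g


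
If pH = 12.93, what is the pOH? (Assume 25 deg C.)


At 25 deg C, pH + pOH = 14.
pOH = 14 - pH = 14 - 12.93
pOH = 1.07:

1.07


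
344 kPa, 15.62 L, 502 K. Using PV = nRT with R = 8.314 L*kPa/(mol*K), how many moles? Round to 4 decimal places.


PV = nRT, solve for n = PV / (RT).
PV = 344 * 15.62 = 5373.28
RT = 8.314 * 502 = 4173.628
n = 5373.28 / 4173.628
n = 1.28743625 mol, rounded to 4 dp:

1.2874 mol


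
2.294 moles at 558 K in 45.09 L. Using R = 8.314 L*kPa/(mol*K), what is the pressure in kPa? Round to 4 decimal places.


PV = nRT, solve for P = nRT / V.
nRT = 2.294 * 8.314 * 558 = 10642.3523
P = 10642.3523 / 45.09
P = 236.02466844 kPa, rounded to 4 dp:

236.0247 kPa


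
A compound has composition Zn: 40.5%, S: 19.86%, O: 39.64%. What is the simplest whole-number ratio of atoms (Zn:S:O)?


Assume 100 g of compound, divide each mass% by atomic mass to get moles, then normalize by the smallest to get a raw atom ratio.
Moles per 100 g: Zn: 40.5/65.38 = 0.6195, S: 19.86/32.065 = 0.6194, O: 39.64/15.999 = 2.4777
Raw ratio (divide by min = 0.6194): Zn: 1.0, S: 1.0, O: 4.0
Multiply by 1 to clear fractions: Zn: 1.0 ~= 1, S: 1.0 ~= 1, O: 4.0 ~= 4
Reduce by GCD to get the simplest whole-number ratio:

1:1:4
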